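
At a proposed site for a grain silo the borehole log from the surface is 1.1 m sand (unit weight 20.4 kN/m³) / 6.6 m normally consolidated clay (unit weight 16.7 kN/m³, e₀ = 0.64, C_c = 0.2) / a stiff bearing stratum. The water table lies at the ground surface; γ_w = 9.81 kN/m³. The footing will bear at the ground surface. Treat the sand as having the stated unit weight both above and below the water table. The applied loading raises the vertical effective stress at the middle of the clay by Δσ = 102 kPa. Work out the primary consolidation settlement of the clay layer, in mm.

Mid-depth of clay below the ground surface: z = 1.1 + 6.6/2 = 4.4 m.
Total vertical stress at mid-clay: σ_v = 20.4×1.1 + 16.7×3.3 = 77.55 kPa.
Pore pressure: u = 9.81×(4.4 − 0) = 43.164 kPa.
Initial effective stress: σ'_0 = σ_v − u = 77.55 − 43.164 = 34.386 kPa.
Final effective stress: σ'_f = σ'_0 + Δσ = 34.386 + 102 = 136.39 kPa.
Normally consolidated clay, so the full stress increment lies on the virgin compression line:
S_c = C_c·H/(1+e₀)·log₁₀(σ'_f/σ'_0) = 0.2×6.6/(1+0.64)×log₁₀(136.39/34.386)
    = 0.80488 × 0.5984 = 0.4816 m

S_c ≈ 482 mm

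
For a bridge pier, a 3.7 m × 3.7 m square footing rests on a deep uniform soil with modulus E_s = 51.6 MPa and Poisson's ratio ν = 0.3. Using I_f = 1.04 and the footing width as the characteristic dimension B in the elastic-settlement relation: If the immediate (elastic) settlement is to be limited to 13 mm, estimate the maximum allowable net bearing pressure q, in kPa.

q ≈ 192 kPa

E_s = 51.6 MPa = 51600 kPa.
S_e = q·B·(1−ν²)/E_s · I_f  ⇒  q = S_e·E_s / (B·(1−ν²)·I_f).
q = 0.013 × 51600 / (3.7 × 0.91 × 1.04) = 191.6 kPa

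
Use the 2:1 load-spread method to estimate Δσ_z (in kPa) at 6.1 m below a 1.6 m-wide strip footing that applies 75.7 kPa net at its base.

Δσ_z ≈ 15.7 kPa

By the 2:1 method the load spreads at 1 horizontal : 2 vertical, so at depth z the loaded area has grown by z in each plan dimension:
Δσ = qB/(B+z) = 75.7×1.6/(1.6+6.1) = 15.73 kPa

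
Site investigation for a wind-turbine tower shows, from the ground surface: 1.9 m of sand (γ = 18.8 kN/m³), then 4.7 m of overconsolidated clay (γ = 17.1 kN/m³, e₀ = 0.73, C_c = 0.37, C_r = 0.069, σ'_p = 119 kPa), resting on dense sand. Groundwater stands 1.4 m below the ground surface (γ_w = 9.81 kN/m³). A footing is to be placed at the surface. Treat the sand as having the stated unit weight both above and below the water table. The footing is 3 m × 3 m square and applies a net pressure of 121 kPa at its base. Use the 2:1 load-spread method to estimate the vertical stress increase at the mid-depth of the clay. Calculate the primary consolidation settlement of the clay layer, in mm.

S_c ≈ 29.2 mm

Mid-depth of clay below the ground surface: z = 1.9 + 4.7/2 = 4.25 m.
Total vertical stress at mid-clay: σ_v = 18.8×1.9 + 17.1×2.35 = 75.905 kPa.
Pore pressure: u = 9.81×(4.25 − 1.4) = 27.959 kPa.
Initial effective stress: σ'_0 = σ_v − u = 75.905 − 27.959 = 47.946 kPa.
Stress increase at mid-clay by the 2:1 spreading method:
Δσ = qBL/((B+z)(L+z)) = 121×3×3/((3+4.25)(3+4.25)) = 20.718 kPa
Final effective stress: σ'_f = 47.946 + 20.718 = 68.664 kPa.
σ'_f = 68.664 ≤ σ'_p = 119 kPa, so the clay remains overconsolidated and only the recompression index applies:
S_c = C_r·H/(1+e₀)·log₁₀(σ'_f/σ'_0) = 0.069×4.7/1.73×log₁₀(68.664/47.946)
    = 0.18746 × 0.15598 = 0.02924 m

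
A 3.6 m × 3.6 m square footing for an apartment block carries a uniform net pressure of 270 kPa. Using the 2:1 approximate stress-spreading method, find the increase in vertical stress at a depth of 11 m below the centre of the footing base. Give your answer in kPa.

Δσ_z ≈ 16.4 kPa

By the 2:1 method the load spreads at 1 horizontal : 2 vertical, so at depth z the loaded area has grown by z in each plan dimension:
Δσ = qBL/((B+z)(L+z)) = 270×3.6×3.6/((3.6+11)(3.6+11)) = 16.416 kPa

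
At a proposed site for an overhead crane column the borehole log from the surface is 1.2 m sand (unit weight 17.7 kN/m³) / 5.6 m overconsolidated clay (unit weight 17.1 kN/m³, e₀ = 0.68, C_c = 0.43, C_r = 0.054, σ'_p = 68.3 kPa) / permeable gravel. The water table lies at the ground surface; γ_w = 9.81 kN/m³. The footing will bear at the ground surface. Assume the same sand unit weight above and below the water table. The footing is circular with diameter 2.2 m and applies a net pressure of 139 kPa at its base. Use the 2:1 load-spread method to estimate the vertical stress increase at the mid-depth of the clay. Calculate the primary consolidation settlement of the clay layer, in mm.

S_c ≈ 36 mm

Mid-depth of clay below the ground surface: z = 1.2 + 5.6/2 = 4 m.
Total vertical stress at mid-clay: σ_v = 17.7×1.2 + 17.1×2.8 = 69.12 kPa.
Pore pressure: u = 9.81×(4 − 0) = 39.24 kPa.
Initial effective stress: σ'_0 = σ_v − u = 69.12 − 39.24 = 29.88 kPa.
Stress increase at mid-clay by the 2:1 spreading method:
Δσ ≈ qD²/(D+z)² = 139×2.2²/(2.2+4)² = 17.502 kPa
Final effective stress: σ'_f = 29.88 + 17.502 = 47.382 kPa.
σ'_f = 47.382 ≤ σ'_p = 68.3 kPa, so the clay remains overconsolidated and only the recompression index applies:
S_c = C_r·H/(1+e₀)·log₁₀(σ'_f/σ'_0) = 0.054×5.6/1.68×log₁₀(47.382/29.88)
    = 0.18 × 0.20023 = 0.03604 m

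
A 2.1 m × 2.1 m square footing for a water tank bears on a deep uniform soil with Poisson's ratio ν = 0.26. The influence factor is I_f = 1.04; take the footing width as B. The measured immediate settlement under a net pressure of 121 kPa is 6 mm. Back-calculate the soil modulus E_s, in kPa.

S_e = q·B·(1−ν²)/E_s · I_f  ⇒  E_s = q·B·(1−ν²)·I_f / S_e.
E_s = 121 × 2.1 × 0.9324 × 1.04 / 0.006 = 41070 kPa

E_s ≈ 41100 kPa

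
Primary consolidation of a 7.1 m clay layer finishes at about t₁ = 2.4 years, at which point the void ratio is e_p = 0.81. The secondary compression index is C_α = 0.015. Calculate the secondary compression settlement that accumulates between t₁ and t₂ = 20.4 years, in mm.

S_s ≈ 54.7 mm

Secondary compression: S_s = C_α·H/(1+e_p)·log₁₀(t₂/t₁)
S_s = 0.015×7.1/(1+0.81)×log₁₀(20.4/2.4)
    = 0.05884 × 0.9294 = 0.05469 m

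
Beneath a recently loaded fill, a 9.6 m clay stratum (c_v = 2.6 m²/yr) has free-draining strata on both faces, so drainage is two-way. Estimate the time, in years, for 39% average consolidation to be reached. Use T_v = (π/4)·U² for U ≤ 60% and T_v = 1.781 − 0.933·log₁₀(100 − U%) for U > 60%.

t ≈ 1.06 years

Drainage path length: H_d = H/2 = 4.8 m (double drainage).
U ≤ 60%: T_v = (π/4)·U² = (π/4)×0.39² = 0.11946.
t = T_v·H_d²/c_v = 0.11946×4.8²/2.6 = 1.059 years.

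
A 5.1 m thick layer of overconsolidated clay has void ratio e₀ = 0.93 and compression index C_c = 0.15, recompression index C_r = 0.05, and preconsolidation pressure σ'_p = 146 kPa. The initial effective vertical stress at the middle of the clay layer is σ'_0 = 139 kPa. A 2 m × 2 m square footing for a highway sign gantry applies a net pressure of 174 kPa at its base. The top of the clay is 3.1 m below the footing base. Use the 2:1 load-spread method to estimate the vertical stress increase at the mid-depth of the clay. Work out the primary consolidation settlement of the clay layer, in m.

Mid-depth of clay below the footing base: z = 3.1 + 5.1/2 = 5.65 m.
Stress increase at mid-clay by the 2:1 spreading method:
Δσ = qBL/((B+z)(L+z)) = 174×2×2/((2+5.65)(2+5.65)) = 11.893 kPa
Final effective stress: σ'_f = 139 + 11.893 = 150.89 kPa.
σ'_f = 150.89 > σ'_p = 146 kPa, so the stress path crosses the preconsolidation pressure — recompression up to σ'_p, then virgin compression beyond:
S_c = H/(1+e₀)·[C_r·log₁₀(σ'_p/σ'_0) + C_c·log₁₀(σ'_f/σ'_p)]
    = 5.1/1.93 × [0.05×log₁₀(146/139) + 0.15×log₁₀(150.89/146)]
    = 2.6425 × [0.0010669 + 0.0021461] = 0.00849 m

S_c ≈ 0.00849 m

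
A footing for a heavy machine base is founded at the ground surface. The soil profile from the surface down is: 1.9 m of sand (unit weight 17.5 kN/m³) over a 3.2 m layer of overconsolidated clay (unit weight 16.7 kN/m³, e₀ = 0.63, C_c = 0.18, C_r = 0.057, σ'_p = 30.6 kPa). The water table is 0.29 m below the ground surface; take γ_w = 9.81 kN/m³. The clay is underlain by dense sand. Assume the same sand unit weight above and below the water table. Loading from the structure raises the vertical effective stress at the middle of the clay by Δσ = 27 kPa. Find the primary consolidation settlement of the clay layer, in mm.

S_c ≈ 94.8 mm

Mid-depth of clay below the ground surface: z = 1.9 + 3.2/2 = 3.5 m.
Total vertical stress at mid-clay: σ_v = 17.5×1.9 + 16.7×1.6 = 59.97 kPa.
Pore pressure: u = 9.81×(3.5 − 0.29) = 31.49 kPa.
Initial effective stress: σ'_0 = σ_v − u = 59.97 − 31.49 = 28.48 kPa.
Final effective stress: σ'_f = 28.48 + 27 = 55.48 kPa.
σ'_f = 55.48 > σ'_p = 30.6 kPa, so the stress path crosses the preconsolidation pressure — recompression up to σ'_p, then virgin compression beyond:
S_c = H/(1+e₀)·[C_r·log₁₀(σ'_p/σ'_0) + C_c·log₁₀(σ'_f/σ'_p)]
    = 3.2/1.63 × [0.057×log₁₀(30.6/28.48) + 0.18×log₁₀(55.48/30.6)]
    = 1.9632 × [0.0017773 + 0.046515] = 0.09481 m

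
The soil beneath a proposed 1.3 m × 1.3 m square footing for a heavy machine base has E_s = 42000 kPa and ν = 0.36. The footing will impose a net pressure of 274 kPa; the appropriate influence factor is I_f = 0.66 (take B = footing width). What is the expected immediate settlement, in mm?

S_e ≈ 4.87 mm

Immediate (elastic) settlement: S_e = q·B·(1−ν²)/E_s · I_f.
S_e = 274 × 1.3 × (1 − 0.36²) / 42000 × 0.66
    = 274 × 1.3 × 0.8704 / 42000 × 0.66
    = 0.004872 m = 4.872 mm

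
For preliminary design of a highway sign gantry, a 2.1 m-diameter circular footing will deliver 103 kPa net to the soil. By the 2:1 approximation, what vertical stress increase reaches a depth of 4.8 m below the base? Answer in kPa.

Δσ_z ≈ 9.54 kPa

By the 2:1 method the load spreads at 1 horizontal : 2 vertical, so at depth z the loaded area has grown by z in each plan dimension:
Δσ ≈ qD²/(D+z)² = 103×2.1²/(2.1+4.8)² = 9.5406 kPa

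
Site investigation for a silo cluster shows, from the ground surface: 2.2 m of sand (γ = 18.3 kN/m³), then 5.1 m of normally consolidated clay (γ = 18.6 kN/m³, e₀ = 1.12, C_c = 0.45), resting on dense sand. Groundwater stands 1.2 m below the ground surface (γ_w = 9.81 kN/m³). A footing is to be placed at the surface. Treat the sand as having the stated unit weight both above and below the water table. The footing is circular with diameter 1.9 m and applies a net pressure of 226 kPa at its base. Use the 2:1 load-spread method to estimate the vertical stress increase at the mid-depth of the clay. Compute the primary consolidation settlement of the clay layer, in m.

S_c ≈ 0.141 m

Mid-depth of clay below the ground surface: z = 2.2 + 5.1/2 = 4.75 m.
Total vertical stress at mid-clay: σ_v = 18.3×2.2 + 18.6×2.55 = 87.69 kPa.
Pore pressure: u = 9.81×(4.75 − 1.2) = 34.825 kPa.
Initial effective stress: σ'_0 = σ_v − u = 87.69 − 34.825 = 52.865 kPa.
Stress increase at mid-clay by the 2:1 spreading method:
Δσ ≈ qD²/(D+z)² = 226×1.9²/(1.9+4.75)² = 18.449 kPa
Final effective stress: σ'_f = σ'_0 + Δσ = 52.865 + 18.449 = 71.314 kPa.
Normally consolidated clay, so the full stress increment lies on the virgin compression line:
S_c = C_c·H/(1+e₀)·log₁₀(σ'_f/σ'_0) = 0.45×5.1/(1+1.12)×log₁₀(71.314/52.865)
    = 1.0825 × 0.13001 = 0.1407 m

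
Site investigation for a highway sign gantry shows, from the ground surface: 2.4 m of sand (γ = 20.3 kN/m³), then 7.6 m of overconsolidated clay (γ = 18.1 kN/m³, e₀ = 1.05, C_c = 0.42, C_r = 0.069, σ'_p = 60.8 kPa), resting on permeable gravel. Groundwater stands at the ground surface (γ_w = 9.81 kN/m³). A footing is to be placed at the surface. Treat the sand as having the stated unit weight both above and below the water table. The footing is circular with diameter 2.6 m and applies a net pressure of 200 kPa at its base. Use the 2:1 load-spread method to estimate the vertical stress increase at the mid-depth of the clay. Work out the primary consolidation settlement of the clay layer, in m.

Mid-depth of clay below the ground surface: z = 2.4 + 7.6/2 = 6.2 m.
Total vertical stress at mid-clay: σ_v = 20.3×2.4 + 18.1×3.8 = 117.5 kPa.
Pore pressure: u = 9.81×(6.2 − 0) = 60.822 kPa.
Initial effective stress: σ'_0 = σ_v − u = 117.5 − 60.822 = 56.678 kPa.
Stress increase at mid-clay by the 2:1 spreading method:
Δσ ≈ qD²/(D+z)² = 200×2.6²/(2.6+6.2)² = 17.459 kPa
Final effective stress: σ'_f = 56.678 + 17.459 = 74.137 kPa.
σ'_f = 74.137 > σ'_p = 60.8 kPa, so the stress path crosses the preconsolidation pressure — recompression up to σ'_p, then virgin compression beyond:
S_c = H/(1+e₀)·[C_r·log₁₀(σ'_p/σ'_0) + C_c·log₁₀(σ'_f/σ'_p)]
    = 7.6/2.05 × [0.069×log₁₀(60.8/56.678) + 0.42×log₁₀(74.137/60.8)]
    = 3.7073 × [0.0021037 + 0.036175] = 0.1419 m

S_c ≈ 0.142 m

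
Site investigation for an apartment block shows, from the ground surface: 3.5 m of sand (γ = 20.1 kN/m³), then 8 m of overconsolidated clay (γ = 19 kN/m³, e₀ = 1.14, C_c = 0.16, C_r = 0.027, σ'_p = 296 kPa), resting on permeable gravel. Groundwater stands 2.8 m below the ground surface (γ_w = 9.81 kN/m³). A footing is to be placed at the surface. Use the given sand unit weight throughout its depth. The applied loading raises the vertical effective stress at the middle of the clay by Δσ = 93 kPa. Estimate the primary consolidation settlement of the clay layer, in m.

S_c ≈ 0.0288 m

Mid-depth of clay below the ground surface: z = 3.5 + 8/2 = 7.5 m.
Total vertical stress at mid-clay: σ_v = 20.1×3.5 + 19×4 = 146.35 kPa.
Pore pressure: u = 9.81×(7.5 − 2.8) = 46.107 kPa.
Initial effective stress: σ'_0 = σ_v − u = 146.35 − 46.107 = 100.24 kPa.
Final effective stress: σ'_f = 100.24 + 93 = 193.24 kPa.
σ'_f = 193.24 ≤ σ'_p = 296 kPa, so the clay remains overconsolidated and only the recompression index applies:
S_c = C_r·H/(1+e₀)·log₁₀(σ'_f/σ'_0) = 0.027×8/2.14×log₁₀(193.24/100.24)
    = 0.10093 × 0.28506 = 0.02877 m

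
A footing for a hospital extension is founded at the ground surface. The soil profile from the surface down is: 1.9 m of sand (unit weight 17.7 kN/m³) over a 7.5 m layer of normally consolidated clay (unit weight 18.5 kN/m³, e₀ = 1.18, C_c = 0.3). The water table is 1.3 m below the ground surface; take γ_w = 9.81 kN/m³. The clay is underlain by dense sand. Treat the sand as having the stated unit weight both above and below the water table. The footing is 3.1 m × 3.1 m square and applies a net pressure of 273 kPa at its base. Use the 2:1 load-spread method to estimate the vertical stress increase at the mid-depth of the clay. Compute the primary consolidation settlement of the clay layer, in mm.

S_c ≈ 202 mm

Mid-depth of clay below the ground surface: z = 1.9 + 7.5/2 = 5.65 m.
Total vertical stress at mid-clay: σ_v = 17.7×1.9 + 18.5×3.75 = 103 kPa.
Pore pressure: u = 9.81×(5.65 − 1.3) = 42.673 kPa.
Initial effective stress: σ'_0 = σ_v − u = 103 − 42.673 = 60.327 kPa.
Stress increase at mid-clay by the 2:1 spreading method:
Δσ = qBL/((B+z)(L+z)) = 273×3.1×3.1/((3.1+5.65)(3.1+5.65)) = 34.267 kPa
Final effective stress: σ'_f = σ'_0 + Δσ = 60.327 + 34.267 = 94.594 kPa.
Normally consolidated clay, so the full stress increment lies on the virgin compression line:
S_c = C_c·H/(1+e₀)·log₁₀(σ'_f/σ'_0) = 0.3×7.5/(1+1.18)×log₁₀(94.594/60.327)
    = 1.0321 × 0.19535 = 0.2016 m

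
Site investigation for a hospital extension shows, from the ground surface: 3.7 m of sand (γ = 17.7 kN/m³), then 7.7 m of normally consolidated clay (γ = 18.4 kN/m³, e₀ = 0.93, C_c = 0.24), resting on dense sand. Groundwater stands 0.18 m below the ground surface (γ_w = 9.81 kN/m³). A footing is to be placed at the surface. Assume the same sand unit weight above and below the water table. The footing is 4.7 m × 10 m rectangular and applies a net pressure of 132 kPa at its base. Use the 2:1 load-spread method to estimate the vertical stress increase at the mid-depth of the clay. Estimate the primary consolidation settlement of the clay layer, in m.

Mid-depth of clay below the ground surface: z = 3.7 + 7.7/2 = 7.55 m.
Total vertical stress at mid-clay: σ_v = 17.7×3.7 + 18.4×3.85 = 136.33 kPa.
Pore pressure: u = 9.81×(7.55 − 0.18) = 72.3 kPa.
Initial effective stress: σ'_0 = σ_v − u = 136.33 − 72.3 = 64.03 kPa.
Stress increase at mid-clay by the 2:1 spreading method:
Δσ = qBL/((B+z)(L+z)) = 132×4.7×10/((4.7+7.55)(10+7.55)) = 28.857 kPa
Final effective stress: σ'_f = σ'_0 + Δσ = 64.03 + 28.857 = 92.887 kPa.
Normally consolidated clay, so the full stress increment lies on the virgin compression line:
S_c = C_c·H/(1+e₀)·log₁₀(σ'_f/σ'_0) = 0.24×7.7/(1+0.93)×log₁₀(92.887/64.03)
    = 0.95751 × 0.16157 = 0.1547 m

S_c ≈ 0.155 m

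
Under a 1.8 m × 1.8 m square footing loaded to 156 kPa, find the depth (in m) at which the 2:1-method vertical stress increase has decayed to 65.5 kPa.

z ≈ 0.978 m

2:1 spreading — at depth z the loaded area has grown by z in each plan dimension:
qB²/(B+z)² = Δσ_z ⇒ z = B(√(q/Δσ_z) − 1) = 1.8×(√(156/65.5) − 1) = 0.9779 m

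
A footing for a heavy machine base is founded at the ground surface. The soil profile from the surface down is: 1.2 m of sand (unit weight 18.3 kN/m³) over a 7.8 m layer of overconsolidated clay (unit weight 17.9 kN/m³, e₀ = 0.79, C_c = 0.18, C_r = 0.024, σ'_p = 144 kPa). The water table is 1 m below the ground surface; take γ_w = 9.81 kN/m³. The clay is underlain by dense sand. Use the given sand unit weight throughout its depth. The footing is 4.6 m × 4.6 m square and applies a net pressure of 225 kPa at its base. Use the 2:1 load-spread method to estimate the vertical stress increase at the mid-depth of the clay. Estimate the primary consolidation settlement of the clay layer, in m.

S_c ≈ 0.0311 m

Mid-depth of clay below the ground surface: z = 1.2 + 7.8/2 = 5.1 m.
Total vertical stress at mid-clay: σ_v = 18.3×1.2 + 17.9×3.9 = 91.77 kPa.
Pore pressure: u = 9.81×(5.1 − 1) = 40.221 kPa.
Initial effective stress: σ'_0 = σ_v − u = 91.77 − 40.221 = 51.549 kPa.
Stress increase at mid-clay by the 2:1 spreading method:
Δσ = qBL/((B+z)(L+z)) = 225×4.6×4.6/((4.6+5.1)(4.6+5.1)) = 50.6 kPa
Final effective stress: σ'_f = 51.549 + 50.6 = 102.15 kPa.
σ'_f = 102.15 ≤ σ'_p = 144 kPa, so the clay remains overconsolidated and only the recompression index applies:
S_c = C_r·H/(1+e₀)·log₁₀(σ'_f/σ'_0) = 0.024×7.8/1.79×log₁₀(102.15/51.549)
    = 0.10458 × 0.29702 = 0.03106 m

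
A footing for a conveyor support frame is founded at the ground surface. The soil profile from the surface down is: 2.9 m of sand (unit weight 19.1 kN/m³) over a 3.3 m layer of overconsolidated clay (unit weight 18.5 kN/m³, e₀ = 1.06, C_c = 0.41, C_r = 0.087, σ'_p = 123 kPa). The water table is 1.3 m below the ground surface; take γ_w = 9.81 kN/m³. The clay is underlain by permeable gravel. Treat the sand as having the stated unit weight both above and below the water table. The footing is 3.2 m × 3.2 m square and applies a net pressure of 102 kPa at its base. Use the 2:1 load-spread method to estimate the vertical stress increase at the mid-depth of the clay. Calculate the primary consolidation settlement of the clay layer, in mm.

S_c ≈ 16.9 mm

Mid-depth of clay below the ground surface: z = 2.9 + 3.3/2 = 4.55 m.
Total vertical stress at mid-clay: σ_v = 19.1×2.9 + 18.5×1.65 = 85.915 kPa.
Pore pressure: u = 9.81×(4.55 − 1.3) = 31.883 kPa.
Initial effective stress: σ'_0 = σ_v − u = 85.915 − 31.883 = 54.032 kPa.
Stress increase at mid-clay by the 2:1 spreading method:
Δσ = qBL/((B+z)(L+z)) = 102×3.2×3.2/((3.2+4.55)(3.2+4.55)) = 17.39 kPa
Final effective stress: σ'_f = 54.032 + 17.39 = 71.422 kPa.
σ'_f = 71.422 ≤ σ'_p = 123 kPa, so the clay remains overconsolidated and only the recompression index applies:
S_c = C_r·H/(1+e₀)·log₁₀(σ'_f/σ'_0) = 0.087×3.3/2.06×log₁₀(71.422/54.032)
    = 0.13937 × 0.12118 = 0.01689 m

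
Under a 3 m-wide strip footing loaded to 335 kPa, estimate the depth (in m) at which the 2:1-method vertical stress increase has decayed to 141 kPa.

z ≈ 4.13 m

2:1 spreading — at depth z the loaded area has grown by z in each plan dimension:
qB/(B+z) = Δσ_z ⇒ z = qB/Δσ_z − B = 335×3/141 − 3 = 4.128 m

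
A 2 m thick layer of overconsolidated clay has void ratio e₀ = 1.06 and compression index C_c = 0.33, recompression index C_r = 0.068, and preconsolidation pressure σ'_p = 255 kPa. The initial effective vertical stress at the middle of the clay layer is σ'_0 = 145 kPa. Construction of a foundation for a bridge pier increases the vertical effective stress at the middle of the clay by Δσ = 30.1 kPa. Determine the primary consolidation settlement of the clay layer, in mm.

S_c ≈ 5.41 mm

Final effective stress: σ'_f = 145 + 30.1 = 175.1 kPa.
σ'_f = 175.1 ≤ σ'_p = 255 kPa, so the clay remains overconsolidated and only the recompression index applies:
S_c = C_r·H/(1+e₀)·log₁₀(σ'_f/σ'_0) = 0.068×2/2.06×log₁₀(175.1/145)
    = 0.066019 × 0.081918 = 0.005408 m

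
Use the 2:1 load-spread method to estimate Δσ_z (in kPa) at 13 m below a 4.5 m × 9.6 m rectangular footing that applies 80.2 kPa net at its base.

Δσ_z ≈ 8.76 kPa

By the 2:1 method the load spreads at 1 horizontal : 2 vertical, so at depth z the loaded area has grown by z in each plan dimension:
Δσ = qBL/((B+z)(L+z)) = 80.2×4.5×9.6/((4.5+13)(9.6+13)) = 8.7602 kPa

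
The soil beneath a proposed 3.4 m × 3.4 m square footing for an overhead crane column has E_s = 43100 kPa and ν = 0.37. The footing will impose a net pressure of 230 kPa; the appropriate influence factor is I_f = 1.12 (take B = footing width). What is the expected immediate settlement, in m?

Immediate (elastic) settlement: S_e = q·B·(1−ν²)/E_s · I_f.
S_e = 230 × 3.4 × (1 − 0.37²) / 43100 × 1.12
    = 230 × 3.4 × 0.8631 / 43100 × 1.12
    = 0.01754 m

S_e ≈ 0.0175 m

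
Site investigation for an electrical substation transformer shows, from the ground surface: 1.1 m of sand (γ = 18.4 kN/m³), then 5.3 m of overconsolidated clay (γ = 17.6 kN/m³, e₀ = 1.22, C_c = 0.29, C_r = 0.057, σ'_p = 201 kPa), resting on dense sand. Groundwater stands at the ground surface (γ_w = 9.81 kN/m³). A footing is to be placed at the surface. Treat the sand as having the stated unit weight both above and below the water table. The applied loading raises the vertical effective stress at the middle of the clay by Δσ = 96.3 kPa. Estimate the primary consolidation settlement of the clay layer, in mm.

S_c ≈ 84.8 mm

Mid-depth of clay below the ground surface: z = 1.1 + 5.3/2 = 3.75 m.
Total vertical stress at mid-clay: σ_v = 18.4×1.1 + 17.6×2.65 = 66.88 kPa.
Pore pressure: u = 9.81×(3.75 − 0) = 36.788 kPa.
Initial effective stress: σ'_0 = σ_v − u = 66.88 − 36.788 = 30.092 kPa.
Final effective stress: σ'_f = 30.092 + 96.3 = 126.39 kPa.
σ'_f = 126.39 ≤ σ'_p = 201 kPa, so the clay remains overconsolidated and only the recompression index applies:
S_c = C_r·H/(1+e₀)·log₁₀(σ'_f/σ'_0) = 0.057×5.3/2.22×log₁₀(126.39/30.092)
    = 0.13608 × 0.62326 = 0.08481 m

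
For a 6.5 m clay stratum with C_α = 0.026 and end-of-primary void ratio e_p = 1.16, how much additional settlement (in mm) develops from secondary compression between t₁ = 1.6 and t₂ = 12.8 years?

Secondary compression: S_s = C_α·H/(1+e_p)·log₁₀(t₂/t₁)
S_s = 0.026×6.5/(1+1.16)×log₁₀(12.8/1.6)
    = 0.07824 × 0.9031 = 0.07066 m

S_s ≈ 70.7 mm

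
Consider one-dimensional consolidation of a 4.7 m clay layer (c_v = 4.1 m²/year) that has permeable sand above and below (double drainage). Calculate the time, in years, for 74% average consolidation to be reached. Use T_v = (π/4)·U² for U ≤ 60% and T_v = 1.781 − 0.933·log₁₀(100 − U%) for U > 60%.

t ≈ 0.621 years

Drainage path length: H_d = H/2 = 2.35 m (double drainage).
U > 60%: T_v = 1.781 − 0.933·log₁₀(100 − 74) = 0.46083.
t = T_v·H_d²/c_v = 0.46083×2.35²/4.1 = 0.6207 years.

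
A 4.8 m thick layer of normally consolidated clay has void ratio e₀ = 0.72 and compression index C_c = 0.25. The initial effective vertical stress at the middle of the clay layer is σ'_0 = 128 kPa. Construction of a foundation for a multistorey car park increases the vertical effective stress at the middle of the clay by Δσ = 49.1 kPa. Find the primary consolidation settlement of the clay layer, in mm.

Final effective stress: σ'_f = σ'_0 + Δσ = 128 + 49.1 = 177.1 kPa.
Normally consolidated clay, so the full stress increment lies on the virgin compression line:
S_c = C_c·H/(1+e₀)·log₁₀(σ'_f/σ'_0) = 0.25×4.8/(1+0.72)×log₁₀(177.1/128)
    = 0.69767 × 0.14101 = 0.09838 m

S_c ≈ 98.4 mm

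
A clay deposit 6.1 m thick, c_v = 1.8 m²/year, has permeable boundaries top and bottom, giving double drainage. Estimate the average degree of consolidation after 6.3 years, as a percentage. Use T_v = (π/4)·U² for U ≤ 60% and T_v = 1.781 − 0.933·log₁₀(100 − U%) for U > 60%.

U ≈ 96 %

Drainage path length: H_d = H/2 = 3.05 m (double drainage).
T_v = c_v·t/H_d² = 1.8×6.3/3.05² = 1.219.
T_v = 1.219 corresponds to the U > 60% branch:
U = 1 − 10^((1.781 − T_v)/0.933)/100 = 0.96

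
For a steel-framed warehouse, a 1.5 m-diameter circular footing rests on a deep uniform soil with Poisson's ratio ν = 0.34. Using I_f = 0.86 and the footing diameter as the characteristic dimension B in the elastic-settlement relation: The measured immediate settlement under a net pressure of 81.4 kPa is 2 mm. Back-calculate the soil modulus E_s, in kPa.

S_e = q·B·(1−ν²)/E_s · I_f  ⇒  E_s = q·B·(1−ν²)·I_f / S_e.
E_s = 81.4 × 1.5 × 0.8844 × 0.86 / 0.002 = 46430 kPa

E_s ≈ 46400 kPa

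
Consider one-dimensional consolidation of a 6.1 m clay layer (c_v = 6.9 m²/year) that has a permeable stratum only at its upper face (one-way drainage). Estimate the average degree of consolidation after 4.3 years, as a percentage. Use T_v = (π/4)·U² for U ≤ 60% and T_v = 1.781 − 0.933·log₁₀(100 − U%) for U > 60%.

U ≈ 88.7 %

Drainage path length: H_d = H = 6.1 m (single drainage).
T_v = c_v·t/H_d² = 6.9×4.3/6.1² = 0.79737.
T_v = 0.79737 corresponds to the U > 60% branch:
U = 1 − 10^((1.781 − T_v)/0.933)/100 = 0.8867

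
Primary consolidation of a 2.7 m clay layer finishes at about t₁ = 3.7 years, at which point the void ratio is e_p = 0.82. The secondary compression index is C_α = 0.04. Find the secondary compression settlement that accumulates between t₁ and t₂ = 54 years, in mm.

S_s ≈ 69.1 mm

Secondary compression: S_s = C_α·H/(1+e_p)·log₁₀(t₂/t₁)
S_s = 0.04×2.7/(1+0.82)×log₁₀(54/3.7)
    = 0.05934 × 1.164 = 0.06908 m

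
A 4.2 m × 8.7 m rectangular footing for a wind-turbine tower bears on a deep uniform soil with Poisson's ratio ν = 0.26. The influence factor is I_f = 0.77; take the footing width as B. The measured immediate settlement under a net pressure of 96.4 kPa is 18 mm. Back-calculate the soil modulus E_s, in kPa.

S_e = q·B·(1−ν²)/E_s · I_f  ⇒  E_s = q·B·(1−ν²)·I_f / S_e.
E_s = 96.4 × 4.2 × 0.9324 × 0.77 / 0.018 = 16150 kPa

E_s ≈ 16100 kPa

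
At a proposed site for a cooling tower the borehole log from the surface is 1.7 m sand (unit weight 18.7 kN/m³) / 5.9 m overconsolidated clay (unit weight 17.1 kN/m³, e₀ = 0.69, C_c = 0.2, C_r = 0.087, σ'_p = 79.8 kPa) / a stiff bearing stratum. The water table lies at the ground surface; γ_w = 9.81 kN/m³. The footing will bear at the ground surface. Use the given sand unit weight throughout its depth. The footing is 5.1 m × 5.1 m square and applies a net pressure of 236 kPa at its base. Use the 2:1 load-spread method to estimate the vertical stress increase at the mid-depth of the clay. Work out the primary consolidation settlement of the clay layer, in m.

S_c ≈ 0.175 m

Mid-depth of clay below the ground surface: z = 1.7 + 5.9/2 = 4.65 m.
Total vertical stress at mid-clay: σ_v = 18.7×1.7 + 17.1×2.95 = 82.235 kPa.
Pore pressure: u = 9.81×(4.65 − 0) = 45.617 kPa.
Initial effective stress: σ'_0 = σ_v − u = 82.235 − 45.617 = 36.618 kPa.
Stress increase at mid-clay by the 2:1 spreading method:
Δσ = qBL/((B+z)(L+z)) = 236×5.1×5.1/((5.1+4.65)(5.1+4.65)) = 64.572 kPa
Final effective stress: σ'_f = 36.618 + 64.572 = 101.19 kPa.
σ'_f = 101.19 > σ'_p = 79.8 kPa, so the stress path crosses the preconsolidation pressure — recompression up to σ'_p, then virgin compression beyond:
S_c = H/(1+e₀)·[C_r·log₁₀(σ'_p/σ'_0) + C_c·log₁₀(σ'_f/σ'_p)]
    = 5.9/1.69 × [0.087×log₁₀(79.8/36.618) + 0.2×log₁₀(101.19/79.8)]
    = 3.4911 × [0.029433 + 0.020627] = 0.1748 m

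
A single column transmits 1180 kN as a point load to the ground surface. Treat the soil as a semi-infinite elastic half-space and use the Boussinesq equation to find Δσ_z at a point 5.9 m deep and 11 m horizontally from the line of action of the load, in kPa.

Boussinesq vertical stress below a point load on an elastic half-space:
Δσ_z = 3P/(2πz²) · [1 + (r/z)²]^(−5/2)
r/z = 11/5.9 = 1.8644; [1+(r/z)²]^(−5/2) = 0.023592.
Δσ_z = 3×1180/(2π×5.9²) × 0.023592 = 16.185 × 0.023592 = 0.3818 kPa

Δσ_z ≈ 0.382 kPa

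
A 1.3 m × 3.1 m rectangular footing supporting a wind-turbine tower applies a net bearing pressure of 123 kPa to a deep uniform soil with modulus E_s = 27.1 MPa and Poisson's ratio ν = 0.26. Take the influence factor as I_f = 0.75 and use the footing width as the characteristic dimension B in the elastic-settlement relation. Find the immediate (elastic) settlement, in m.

S_e ≈ 0.00413 m

Immediate (elastic) settlement: S_e = q·B·(1−ν²)/E_s · I_f.
E_s = 27.1 MPa = 27100 kPa.
S_e = 123 × 1.3 × (1 − 0.26²) / 27100 × 0.75
    = 123 × 1.3 × 0.9324 / 27100 × 0.75
    = 0.004126 m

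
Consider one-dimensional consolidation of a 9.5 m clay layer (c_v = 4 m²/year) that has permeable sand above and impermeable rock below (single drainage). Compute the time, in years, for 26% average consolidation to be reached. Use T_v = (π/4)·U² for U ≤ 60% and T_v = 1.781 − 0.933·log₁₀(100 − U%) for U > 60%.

t ≈ 1.2 years

Drainage path length: H_d = H = 9.5 m (single drainage).
U ≤ 60%: T_v = (π/4)·U² = (π/4)×0.26² = 0.053093.
t = T_v·H_d²/c_v = 0.053093×9.5²/4 = 1.198 years.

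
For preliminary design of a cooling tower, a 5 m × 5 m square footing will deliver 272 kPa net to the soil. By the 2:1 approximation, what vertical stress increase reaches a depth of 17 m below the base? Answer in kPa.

By the 2:1 method the load spreads at 1 horizontal : 2 vertical, so at depth z the loaded area has grown by z in each plan dimension:
Δσ = qBL/((B+z)(L+z)) = 272×5×5/((5+17)(5+17)) = 14.05 kPa

Δσ_z ≈ 14.1 kPa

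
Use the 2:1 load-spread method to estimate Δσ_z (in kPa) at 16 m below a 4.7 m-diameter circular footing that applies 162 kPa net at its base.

Δσ_z ≈ 8.35 kPa

By the 2:1 method the load spreads at 1 horizontal : 2 vertical, so at depth z the loaded area has grown by z in each plan dimension:
Δσ ≈ qD²/(D+z)² = 162×4.7²/(4.7+16)² = 8.3516 kPa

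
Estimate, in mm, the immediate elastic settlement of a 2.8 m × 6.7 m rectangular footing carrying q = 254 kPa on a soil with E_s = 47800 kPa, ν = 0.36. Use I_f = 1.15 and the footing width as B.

Immediate (elastic) settlement: S_e = q·B·(1−ν²)/E_s · I_f.
S_e = 254 × 2.8 × (1 − 0.36²) / 47800 × 1.15
    = 254 × 2.8 × 0.8704 / 47800 × 1.15
    = 0.01489 m = 14.89 mm

S_e ≈ 14.9 mm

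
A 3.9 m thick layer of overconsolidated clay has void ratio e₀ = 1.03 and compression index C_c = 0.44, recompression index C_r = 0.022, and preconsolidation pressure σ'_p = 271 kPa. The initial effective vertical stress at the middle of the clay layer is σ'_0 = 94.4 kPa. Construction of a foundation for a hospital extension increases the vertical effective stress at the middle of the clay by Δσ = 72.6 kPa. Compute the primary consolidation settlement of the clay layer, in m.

S_c ≈ 0.0105 m

Final effective stress: σ'_f = 94.4 + 72.6 = 167 kPa.
σ'_f = 167 ≤ σ'_p = 271 kPa, so the clay remains overconsolidated and only the recompression index applies:
S_c = C_r·H/(1+e₀)·log₁₀(σ'_f/σ'_0) = 0.022×3.9/2.03×log₁₀(167/94.4)
    = 0.042266 × 0.24774 = 0.01047 m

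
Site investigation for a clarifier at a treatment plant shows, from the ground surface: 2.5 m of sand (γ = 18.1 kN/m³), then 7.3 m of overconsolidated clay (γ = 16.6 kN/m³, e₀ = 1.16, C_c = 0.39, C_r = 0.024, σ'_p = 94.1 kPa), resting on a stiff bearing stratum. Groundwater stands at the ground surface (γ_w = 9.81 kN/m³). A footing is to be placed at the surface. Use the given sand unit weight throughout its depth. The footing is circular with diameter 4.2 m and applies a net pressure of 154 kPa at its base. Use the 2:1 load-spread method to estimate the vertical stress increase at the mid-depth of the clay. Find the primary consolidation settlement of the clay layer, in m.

S_c ≈ 0.0156 m

Mid-depth of clay below the ground surface: z = 2.5 + 7.3/2 = 6.15 m.
Total vertical stress at mid-clay: σ_v = 18.1×2.5 + 16.6×3.65 = 105.84 kPa.
Pore pressure: u = 9.81×(6.15 − 0) = 60.332 kPa.
Initial effective stress: σ'_0 = σ_v − u = 105.84 − 60.332 = 45.508 kPa.
Stress increase at mid-clay by the 2:1 spreading method:
Δσ ≈ qD²/(D+z)² = 154×4.2²/(4.2+6.15)² = 25.359 kPa
Final effective stress: σ'_f = 45.508 + 25.359 = 70.867 kPa.
σ'_f = 70.867 ≤ σ'_p = 94.1 kPa, so the clay remains overconsolidated and only the recompression index applies:
S_c = C_r·H/(1+e₀)·log₁₀(σ'_f/σ'_0) = 0.024×7.3/2.16×log₁₀(70.867/45.508)
    = 0.08111 × 0.19236 = 0.0156 m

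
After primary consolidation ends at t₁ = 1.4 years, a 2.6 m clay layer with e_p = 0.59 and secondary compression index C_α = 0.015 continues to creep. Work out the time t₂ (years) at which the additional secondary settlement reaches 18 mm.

S_s = C_α·H/(1+e_p)·log₁₀(t₂/t₁) ⇒ log₁₀(t₂/t₁) = S_s·(1+e_p)/(C_α·H).
log₁₀(t₂/t₁) = 0.018 × (1+0.59) / (0.015×2.6) = 0.7338
t₂ = t₁ × 10^0.7338 = 1.4 × 5.418 = 7.585 years

t₂ ≈ 7.59 years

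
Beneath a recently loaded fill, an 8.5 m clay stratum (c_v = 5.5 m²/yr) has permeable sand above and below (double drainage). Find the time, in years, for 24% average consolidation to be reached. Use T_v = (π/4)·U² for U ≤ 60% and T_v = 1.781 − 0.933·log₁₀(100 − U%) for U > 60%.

t ≈ 0.149 years

Drainage path length: H_d = H/2 = 4.25 m (double drainage).
U ≤ 60%: T_v = (π/4)·U² = (π/4)×0.24² = 0.045239.
t = T_v·H_d²/c_v = 0.045239×4.25²/5.5 = 0.1486 years.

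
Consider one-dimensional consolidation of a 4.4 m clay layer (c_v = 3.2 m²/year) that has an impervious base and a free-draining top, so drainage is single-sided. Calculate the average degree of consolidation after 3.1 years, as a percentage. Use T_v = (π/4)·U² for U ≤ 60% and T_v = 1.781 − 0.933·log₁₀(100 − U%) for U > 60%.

U ≈ 77.1 %

Drainage path length: H_d = H = 4.4 m (single drainage).
T_v = c_v·t/H_d² = 3.2×3.1/4.4² = 0.5124.
T_v = 0.5124 corresponds to the U > 60% branch:
U = 1 − 10^((1.781 − T_v)/0.933)/100 = 0.7711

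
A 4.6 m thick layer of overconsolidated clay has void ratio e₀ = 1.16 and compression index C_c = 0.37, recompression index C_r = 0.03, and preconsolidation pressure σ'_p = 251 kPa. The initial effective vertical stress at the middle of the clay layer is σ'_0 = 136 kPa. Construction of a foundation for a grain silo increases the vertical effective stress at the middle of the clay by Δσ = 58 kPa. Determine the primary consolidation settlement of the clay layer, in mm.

S_c ≈ 9.86 mm

Final effective stress: σ'_f = 136 + 58 = 194 kPa.
σ'_f = 194 ≤ σ'_p = 251 kPa, so the clay remains overconsolidated and only the recompression index applies:
S_c = C_r·H/(1+e₀)·log₁₀(σ'_f/σ'_0) = 0.03×4.6/2.16×log₁₀(194/136)
    = 0.063888 × 0.15426 = 0.009855 m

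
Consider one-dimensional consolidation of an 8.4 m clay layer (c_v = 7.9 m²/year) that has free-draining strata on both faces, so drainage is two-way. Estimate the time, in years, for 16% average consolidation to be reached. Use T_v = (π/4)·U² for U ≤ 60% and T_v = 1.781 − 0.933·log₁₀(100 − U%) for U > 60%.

Drainage path length: H_d = H/2 = 4.2 m (double drainage).
U ≤ 60%: T_v = (π/4)·U² = (π/4)×0.16² = 0.020106.
t = T_v·H_d²/c_v = 0.020106×4.2²/7.9 = 0.04489 years.

t ≈ 0.0449 years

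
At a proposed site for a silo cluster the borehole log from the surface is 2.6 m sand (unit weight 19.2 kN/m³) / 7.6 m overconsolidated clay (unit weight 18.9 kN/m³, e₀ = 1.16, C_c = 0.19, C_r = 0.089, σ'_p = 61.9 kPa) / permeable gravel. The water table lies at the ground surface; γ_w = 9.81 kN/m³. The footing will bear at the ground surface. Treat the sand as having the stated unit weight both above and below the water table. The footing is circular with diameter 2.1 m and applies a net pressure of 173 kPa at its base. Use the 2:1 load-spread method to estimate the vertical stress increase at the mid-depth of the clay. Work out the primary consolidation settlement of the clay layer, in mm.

Mid-depth of clay below the ground surface: z = 2.6 + 7.6/2 = 6.4 m.
Total vertical stress at mid-clay: σ_v = 19.2×2.6 + 18.9×3.8 = 121.74 kPa.
Pore pressure: u = 9.81×(6.4 − 0) = 62.784 kPa.
Initial effective stress: σ'_0 = σ_v − u = 121.74 − 62.784 = 58.956 kPa.
Stress increase at mid-clay by the 2:1 spreading method:
Δσ ≈ qD²/(D+z)² = 173×2.1²/(2.1+6.4)² = 10.56 kPa
Final effective stress: σ'_f = 58.956 + 10.56 = 69.516 kPa.
σ'_f = 69.516 > σ'_p = 61.9 kPa, so the stress path crosses the preconsolidation pressure — recompression up to σ'_p, then virgin compression beyond:
S_c = H/(1+e₀)·[C_r·log₁₀(σ'_p/σ'_0) + C_c·log₁₀(σ'_f/σ'_p)]
    = 7.6/2.16 × [0.089×log₁₀(61.9/58.956) + 0.19×log₁₀(69.516/61.9)]
    = 3.5185 × [0.0018835 + 0.0095749] = 0.04032 m

S_c ≈ 40.3 mm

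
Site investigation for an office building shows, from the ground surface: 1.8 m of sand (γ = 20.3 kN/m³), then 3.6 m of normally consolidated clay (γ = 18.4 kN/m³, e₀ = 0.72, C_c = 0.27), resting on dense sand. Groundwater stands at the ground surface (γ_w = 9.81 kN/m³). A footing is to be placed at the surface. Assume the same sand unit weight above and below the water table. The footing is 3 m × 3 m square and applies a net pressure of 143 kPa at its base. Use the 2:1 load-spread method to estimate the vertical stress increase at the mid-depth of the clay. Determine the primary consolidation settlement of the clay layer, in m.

Mid-depth of clay below the ground surface: z = 1.8 + 3.6/2 = 3.6 m.
Total vertical stress at mid-clay: σ_v = 20.3×1.8 + 18.4×1.8 = 69.66 kPa.
Pore pressure: u = 9.81×(3.6 − 0) = 35.316 kPa.
Initial effective stress: σ'_0 = σ_v − u = 69.66 − 35.316 = 34.344 kPa.
Stress increase at mid-clay by the 2:1 spreading method:
Δσ = qBL/((B+z)(L+z)) = 143×3×3/((3+3.6)(3+3.6)) = 29.545 kPa
Final effective stress: σ'_f = σ'_0 + Δσ = 34.344 + 29.545 = 63.889 kPa.
Normally consolidated clay, so the full stress increment lies on the virgin compression line:
S_c = C_c·H/(1+e₀)·log₁₀(σ'_f/σ'_0) = 0.27×3.6/(1+0.72)×log₁₀(63.889/34.344)
    = 0.56512 × 0.26958 = 0.1523 m

S_c ≈ 0.152 m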